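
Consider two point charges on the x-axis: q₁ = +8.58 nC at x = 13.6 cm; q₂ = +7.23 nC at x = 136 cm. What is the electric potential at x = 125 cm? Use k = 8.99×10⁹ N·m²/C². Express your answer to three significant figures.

660 V

The total potential is the scalar sum of each charge's contribution, V = Σ kqᵢ/rᵢ.
Distances from the field point to each charge: r₁ = 1.11 m, r₂ = 0.110 m.
V = k[(8.58×10⁻⁹)/(1.11) + (7.23×10⁻⁹)/(0.110)] = 660 V.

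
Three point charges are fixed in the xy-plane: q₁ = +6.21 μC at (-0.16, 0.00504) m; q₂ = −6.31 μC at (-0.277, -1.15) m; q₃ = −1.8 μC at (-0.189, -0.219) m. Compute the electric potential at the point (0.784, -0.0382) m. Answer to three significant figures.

The total potential is the scalar sum of each charge's contribution, V = Σ kqᵢ/rᵢ.
Distances from the field point to each charge: r₁ = 0.945 m, r₂ = 1.54 m, r₃ = 0.990 m.
V = k[(6.21×10⁻⁶)/(0.945) + (-6.31×10⁻⁶)/(1.54) + (-1.80×10⁻⁶)/(0.990)] = 5810 V.

5810 V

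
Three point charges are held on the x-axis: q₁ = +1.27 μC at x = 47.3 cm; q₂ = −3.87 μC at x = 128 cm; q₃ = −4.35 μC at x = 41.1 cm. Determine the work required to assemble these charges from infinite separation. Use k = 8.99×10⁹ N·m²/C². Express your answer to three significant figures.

The assembly work is the sum of pairwise potential energies, U = Σ_{i<j} kqᵢqⱼ/rᵢⱼ.
Pair separations: r₁₂ = 0.807 m, r₁₃ = 0.0620 m, r₂₃ = 0.869 m.
U = (-0.0548) + (-0.801) + (0.174) = -0.682 J.

-0.682 J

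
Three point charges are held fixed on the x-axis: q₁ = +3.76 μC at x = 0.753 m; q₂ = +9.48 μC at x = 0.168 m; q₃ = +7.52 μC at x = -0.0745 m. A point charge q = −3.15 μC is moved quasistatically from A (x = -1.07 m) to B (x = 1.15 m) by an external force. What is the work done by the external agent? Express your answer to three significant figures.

-0.226 J

For quasistatic motion the external work equals the change in potential energy: W_ext = qΔV = q(V_B − V_A).
At A: distances to the source charges are 1.82 m, 1.24 m, 0.996 m; V_A = Σ kqᵢ/rᵢ = 1.55×10⁵ V.
At B: distances to the source charges are 0.397 m, 0.982 m, 1.22 m; V_B = Σ kqᵢ/rᵢ = 2.27×10⁵ V.
ΔV = V_B − V_A = 7.18×10⁴ V.
W_ext = qΔV = (-3.15×10⁻⁶ C)(7.18×10⁴ V) = -0.226 J.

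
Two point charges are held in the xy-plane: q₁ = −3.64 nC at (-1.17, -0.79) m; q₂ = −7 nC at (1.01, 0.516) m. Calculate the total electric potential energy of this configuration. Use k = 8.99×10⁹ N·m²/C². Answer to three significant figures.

9.01×10⁻⁸ J

The work to assemble the configuration equals its total potential energy, U = Σ kqᵢqⱼ/rᵢⱼ over all pairs.
Pair separations: r₁₂ = 2.54 m.
U = (9.01×10⁻⁸) = 9.01×10⁻⁸ J.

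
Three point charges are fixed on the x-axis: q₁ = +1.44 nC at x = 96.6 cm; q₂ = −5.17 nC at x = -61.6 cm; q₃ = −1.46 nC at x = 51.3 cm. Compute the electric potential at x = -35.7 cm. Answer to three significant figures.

The total potential is the scalar sum of each charge's contribution, V = Σ kqᵢ/rᵢ.
Distances from the field point to each charge: r₁ = 1.32 m, r₂ = 0.259 m, r₃ = 0.870 m.
V = k[(1.44×10⁻⁹)/(1.32) + (-5.17×10⁻⁹)/(0.259) + (-1.46×10⁻⁹)/(0.870)] = -185 V.

-185 V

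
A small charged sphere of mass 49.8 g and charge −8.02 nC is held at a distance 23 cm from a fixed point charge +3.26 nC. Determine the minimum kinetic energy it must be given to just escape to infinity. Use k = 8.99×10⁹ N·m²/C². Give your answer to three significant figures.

To just escape, total mechanical energy must reach zero at infinity: ½mv²_min + U = 0, so ½mv²_min = −U = |kQq|/r.
|U| = |kQq|/r = (8.99×10⁹ N·m²/C²)(3.26×10⁻⁹)(8.02×10⁻⁹)/(0.230) = 1.02×10⁻⁶ J.

1.02×10⁻⁶ J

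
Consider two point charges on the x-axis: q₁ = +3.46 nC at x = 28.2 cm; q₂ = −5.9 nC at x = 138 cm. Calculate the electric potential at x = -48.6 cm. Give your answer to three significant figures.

12.1 V

The total potential is the scalar sum of each charge's contribution, V = Σ kqᵢ/rᵢ.
Distances from the field point to each charge: r₁ = 0.768 m, r₂ = 1.87 m.
V = k[(3.46×10⁻⁹)/(0.768) + (-5.90×10⁻⁹)/(1.87)] = 12.1 V.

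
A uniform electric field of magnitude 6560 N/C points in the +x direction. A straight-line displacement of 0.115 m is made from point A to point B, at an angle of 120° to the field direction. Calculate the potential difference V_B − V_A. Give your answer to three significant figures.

Only the component of displacement along E changes the potential: ΔV = −E·d·cosθ.
ΔV = −(6560 V/m)(0.115 m)cos120° = 377 V.

377 V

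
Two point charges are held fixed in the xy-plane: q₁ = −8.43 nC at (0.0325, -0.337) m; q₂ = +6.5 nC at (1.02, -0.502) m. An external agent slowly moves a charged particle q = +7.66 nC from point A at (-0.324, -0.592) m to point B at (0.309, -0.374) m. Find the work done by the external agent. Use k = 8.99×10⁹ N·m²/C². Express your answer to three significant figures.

For quasistatic motion the external work equals the change in potential energy: W_ext = qΔV = q(V_B − V_A).
At A: distances to the source charges are 0.438 m, 1.35 m; V_A = Σ kqᵢ/rᵢ = -130 V.
At B: distances to the source charges are 0.279 m, 0.722 m; V_B = Σ kqᵢ/rᵢ = -191 V.
ΔV = V_B − V_A = -61.3 V.
W_ext = qΔV = (7.66×10⁻⁹ C)(-61.3 V) = -4.69×10⁻⁷ J.

-4.69×10⁻⁷ J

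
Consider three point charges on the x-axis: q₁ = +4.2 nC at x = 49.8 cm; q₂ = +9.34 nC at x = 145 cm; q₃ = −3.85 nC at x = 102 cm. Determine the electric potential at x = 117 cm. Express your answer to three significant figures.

125 V

The total potential is the scalar sum of each charge's contribution, V = Σ kqᵢ/rᵢ.
Distances from the field point to each charge: r₁ = 0.672 m, r₂ = 0.280 m, r₃ = 0.150 m.
V = k[(4.20×10⁻⁹)/(0.672) + (9.34×10⁻⁹)/(0.280) + (-3.85×10⁻⁹)/(0.150)] = 125 V.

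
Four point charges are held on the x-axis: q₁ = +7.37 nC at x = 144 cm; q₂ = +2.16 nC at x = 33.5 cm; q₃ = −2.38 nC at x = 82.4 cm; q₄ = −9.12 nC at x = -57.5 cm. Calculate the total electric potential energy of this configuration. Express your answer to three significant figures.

-5.76×10⁻⁷ J

The assembly work is the sum of pairwise potential energies, U = Σ_{i<j} kqᵢqⱼ/rᵢⱼ.
Pair separations: r₁₂ = 1.10 m, r₁₃ = 0.616 m, r₁₄ = 2.01 m, r₂₃ = 0.489 m, r₂₄ = 0.910 m, r₃₄ = 1.40 m.
Summing all 6 pair terms gives U = -5.76×10⁻⁷ J.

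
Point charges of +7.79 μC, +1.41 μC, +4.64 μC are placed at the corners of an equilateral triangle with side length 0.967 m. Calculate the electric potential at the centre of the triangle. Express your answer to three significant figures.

The total potential is the scalar sum of each charge's contribution, V = Σ kqᵢ/rᵢ.
The distance from each vertex to the centroid is a/√3 = 0.558 m.
V = k[(7.79×10⁻⁶)/(0.558) + (1.41×10⁻⁶)/(0.558) + (4.64×10⁻⁶)/(0.558)] = 2.23×10⁵ V.

2.23×10⁵ V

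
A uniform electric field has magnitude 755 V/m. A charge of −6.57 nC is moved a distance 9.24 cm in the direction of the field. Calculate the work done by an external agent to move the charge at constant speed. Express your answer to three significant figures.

4.58×10⁻⁷ J

The potential change for a displacement 9.24 cm in the direction of the field is ΔV = −Ed = -69.8 V.
W_ext = qΔV = 4.58×10⁻⁷ J.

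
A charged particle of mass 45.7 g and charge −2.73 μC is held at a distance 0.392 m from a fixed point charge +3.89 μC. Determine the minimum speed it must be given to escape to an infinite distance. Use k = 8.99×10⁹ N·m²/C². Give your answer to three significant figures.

3.26 m/s

To just escape, total mechanical energy must reach zero at infinity: ½mv²_min + U = 0, so ½mv²_min = −U = |kQq|/r.
|U| = |kQq|/r = (8.99×10⁹ N·m²/C²)(3.89×10⁻⁶)(2.73×10⁻⁶)/(0.392) = 0.244 J.
v_min = √(2|U|/m) = √(2·0.244/0.0457) = 3.26 m/s.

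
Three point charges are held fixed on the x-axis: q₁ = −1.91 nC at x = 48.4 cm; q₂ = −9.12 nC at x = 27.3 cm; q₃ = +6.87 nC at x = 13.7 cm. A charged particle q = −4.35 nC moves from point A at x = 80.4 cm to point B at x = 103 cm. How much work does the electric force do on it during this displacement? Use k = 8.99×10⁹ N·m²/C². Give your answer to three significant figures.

The work done by the electric force is W_field = −ΔU = −q(V_B − V_A) = q(V_A − V_B).
At A: distances to the source charges are 0.320 m, 0.531 m, 0.667 m; V_A = Σ kqᵢ/rᵢ = -115 V.
At B: distances to the source charges are 0.546 m, 0.757 m, 0.893 m; V_B = Σ kqᵢ/rᵢ = -70.6 V.
ΔV = V_B − V_A = 44.9 V.
W_field = −qΔV = −(-4.35×10⁻⁹ C)(44.9 V) = 1.95×10⁻⁷ J.

1.95×10⁻⁷ J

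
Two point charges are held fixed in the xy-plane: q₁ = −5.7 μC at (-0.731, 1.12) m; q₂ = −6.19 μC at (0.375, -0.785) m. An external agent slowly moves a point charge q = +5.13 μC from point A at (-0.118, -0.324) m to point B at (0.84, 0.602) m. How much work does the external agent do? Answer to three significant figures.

0.236 J

For quasistatic motion the external work equals the change in potential energy: W_ext = qΔV = q(V_B − V_A).
At A: distances to the source charges are 1.57 m, 0.675 m; V_A = Σ kqᵢ/rᵢ = -1.15×10⁵ V.
At B: distances to the source charges are 1.65 m, 1.46 m; V_B = Σ kqᵢ/rᵢ = -6.90×10⁴ V.
ΔV = V_B − V_A = 4.61×10⁴ V.
W_ext = qΔV = (5.13×10⁻⁶ C)(4.61×10⁴ V) = 0.236 J.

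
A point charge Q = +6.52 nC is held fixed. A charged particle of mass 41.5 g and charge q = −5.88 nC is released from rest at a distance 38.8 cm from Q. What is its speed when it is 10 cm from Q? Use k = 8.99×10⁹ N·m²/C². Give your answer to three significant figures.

0.0111 m/s

Only the electrostatic force acts, so mechanical energy is conserved: ½mv² = U₁ − U₂ = kQq(1/r₁ − 1/r₂).
U₁ − U₂ = (8.99×10⁹ N·m²/C²)(6.52×10⁻⁹ C)(-5.88×10⁻⁹ C)(1/0.388 − 1/0.100) = 2.56×10⁻⁶ J.
v = √(2·2.56×10⁻⁶/0.0415) = 0.0111 m/s.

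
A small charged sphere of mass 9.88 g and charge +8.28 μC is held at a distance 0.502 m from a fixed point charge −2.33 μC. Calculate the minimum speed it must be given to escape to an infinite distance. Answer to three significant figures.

To just escape, total mechanical energy must reach zero at infinity: ½mv²_min + U = 0, so ½mv²_min = −U = |kQq|/r.
|U| = |kQq|/r = (8.99×10⁹ N·m²/C²)(2.33×10⁻⁶)(8.28×10⁻⁶)/(0.502) = 0.345 J.
v_min = √(2|U|/m) = √(2·0.345/9.88×10⁻³) = 8.36 m/s.

8.36 m/s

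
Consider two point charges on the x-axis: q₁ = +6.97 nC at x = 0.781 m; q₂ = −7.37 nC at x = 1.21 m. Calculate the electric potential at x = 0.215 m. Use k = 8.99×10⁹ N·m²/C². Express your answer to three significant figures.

Electric potential is a scalar, so the contributions from each charge add algebraically: V = Σ kqᵢ/rᵢ.
Distances from the field point to each charge: r₁ = 0.566 m, r₂ = 0.995 m.
V = k[(6.97×10⁻⁹)/(0.566) + (-7.37×10⁻⁹)/(0.995)] = 44.1 V.

44.1 V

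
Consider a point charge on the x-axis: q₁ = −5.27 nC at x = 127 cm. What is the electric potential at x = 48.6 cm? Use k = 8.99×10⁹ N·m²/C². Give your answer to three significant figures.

-60.4 V

The total potential is the scalar sum of each charge's contribution, V = Σ kqᵢ/rᵢ.
V = k[(-5.27×10⁻⁹)/(0.784)] = -60.4 V.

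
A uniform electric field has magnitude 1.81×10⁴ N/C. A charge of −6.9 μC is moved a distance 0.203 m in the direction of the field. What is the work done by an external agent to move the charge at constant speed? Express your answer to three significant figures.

The potential change for a displacement 0.203 m in the direction of the field is ΔV = −Ed = -3670 V.
W_ext = qΔV = 0.0254 J.

0.0254 J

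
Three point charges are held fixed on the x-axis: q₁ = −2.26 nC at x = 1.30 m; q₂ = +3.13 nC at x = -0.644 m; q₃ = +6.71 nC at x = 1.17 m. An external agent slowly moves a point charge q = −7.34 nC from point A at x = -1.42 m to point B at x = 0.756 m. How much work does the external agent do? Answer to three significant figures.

-5.61×10⁻⁷ J

For quasistatic motion the external work equals the change in potential energy: W_ext = qΔV = q(V_B − V_A).
At A: distances to the source charges are 2.72 m, 0.776 m, 2.59 m; V_A = Σ kqᵢ/rᵢ = 52.1 V.
At B: distances to the source charges are 0.544 m, 1.40 m, 0.414 m; V_B = Σ kqᵢ/rᵢ = 128 V.
ΔV = V_B − V_A = 76.4 V.
W_ext = qΔV = (-7.34×10⁻⁹ C)(76.4 V) = -5.61×10⁻⁷ J.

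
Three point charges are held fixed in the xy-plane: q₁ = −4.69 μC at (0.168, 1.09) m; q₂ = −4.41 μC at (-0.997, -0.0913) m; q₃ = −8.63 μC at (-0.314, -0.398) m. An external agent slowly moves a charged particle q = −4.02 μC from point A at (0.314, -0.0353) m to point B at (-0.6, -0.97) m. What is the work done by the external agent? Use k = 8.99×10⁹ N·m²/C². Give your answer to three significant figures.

For quasistatic motion the external work equals the change in potential energy: W_ext = qΔV = q(V_B − V_A).
At A: distances to the source charges are 1.13 m, 1.31 m, 0.725 m; V_A = Σ kqᵢ/rᵢ = -1.74×10⁵ V.
At B: distances to the source charges are 2.20 m, 0.964 m, 0.640 m; V_B = Σ kqᵢ/rᵢ = -1.82×10⁵ V.
ΔV = V_B − V_A = -7260 V.
W_ext = qΔV = (-4.02×10⁻⁶ C)(-7260 V) = 0.0292 J.

0.0292 J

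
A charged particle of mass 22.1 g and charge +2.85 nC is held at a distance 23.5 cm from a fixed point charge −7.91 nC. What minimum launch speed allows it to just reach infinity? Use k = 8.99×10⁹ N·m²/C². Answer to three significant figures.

To just escape, total mechanical energy must reach zero at infinity: ½mv²_min + U = 0, so ½mv²_min = −U = |kQq|/r.
|U| = |kQq|/r = (8.99×10⁹ N·m²/C²)(7.91×10⁻⁹)(2.85×10⁻⁹)/(0.235) = 8.62×10⁻⁷ J.
v_min = √(2|U|/m) = √(2·8.62×10⁻⁷/0.0221) = 8.83×10⁻³ m/s.

8.83×10⁻³ m/s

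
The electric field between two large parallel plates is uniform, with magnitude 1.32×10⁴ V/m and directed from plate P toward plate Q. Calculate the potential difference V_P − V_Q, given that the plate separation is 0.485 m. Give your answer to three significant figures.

In a uniform field, potential decreases in the direction of E: ΔV = −E·d for a displacement d parallel to E.
Going from Q to P is a displacement of 0.485 m opposite to the field, so V_P − V_Q = +Ed = 6400 V.

6400 V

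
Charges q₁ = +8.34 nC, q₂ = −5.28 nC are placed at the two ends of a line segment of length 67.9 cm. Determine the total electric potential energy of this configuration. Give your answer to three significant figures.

The assembly work is the sum of pairwise potential energies, U = Σ_{i<j} kqᵢqⱼ/rᵢⱼ.
The separation is r = 0.679 m.
U = (-5.83×10⁻⁷) = -5.83×10⁻⁷ J.

-5.83×10⁻⁷ J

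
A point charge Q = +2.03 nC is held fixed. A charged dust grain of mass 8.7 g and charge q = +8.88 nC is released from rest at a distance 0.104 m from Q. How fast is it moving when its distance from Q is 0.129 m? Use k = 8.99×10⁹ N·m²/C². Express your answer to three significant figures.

Only the electrostatic force acts, so mechanical energy is conserved: ½mv² = U₁ − U₂ = kQq(1/r₁ − 1/r₂).
U₁ − U₂ = (8.99×10⁹ N·m²/C²)(2.03×10⁻⁹ C)(8.88×10⁻⁹ C)(1/0.104 − 1/0.129) = 3.02×10⁻⁷ J.
v = √(2·3.02×10⁻⁷/8.70×10⁻³) = 8.33×10⁻³ m/s.

8.33×10⁻³ m/s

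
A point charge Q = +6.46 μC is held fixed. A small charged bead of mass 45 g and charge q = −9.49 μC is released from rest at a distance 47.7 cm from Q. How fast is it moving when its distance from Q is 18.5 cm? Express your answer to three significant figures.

Only the electrostatic force acts, so mechanical energy is conserved: ½mv² = U₁ − U₂ = kQq(1/r₁ − 1/r₂).
U₁ − U₂ = (8.99×10⁹ N·m²/C²)(6.46×10⁻⁶ C)(-9.49×10⁻⁶ C)(1/0.477 − 1/0.185) = 1.82 J.
v = √(2·1.82/0.0450) = 9.00 m/s.

9.00 m/s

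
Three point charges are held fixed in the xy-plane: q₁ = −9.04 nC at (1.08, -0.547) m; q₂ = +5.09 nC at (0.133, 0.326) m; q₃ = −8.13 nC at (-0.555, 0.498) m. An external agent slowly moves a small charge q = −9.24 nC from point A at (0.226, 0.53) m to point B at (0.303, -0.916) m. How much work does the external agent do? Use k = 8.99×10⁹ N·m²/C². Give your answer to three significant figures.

For quasistatic motion the external work equals the change in potential energy: W_ext = qΔV = q(V_B − V_A).
At A: distances to the source charges are 1.37 m, 0.224 m, 0.782 m; V_A = Σ kqᵢ/rᵢ = 51.5 V.
At B: distances to the source charges are 0.860 m, 1.25 m, 1.65 m; V_B = Σ kqᵢ/rᵢ = -102 V.
ΔV = V_B − V_A = -154 V.
W_ext = qΔV = (-9.24×10⁻⁹ C)(-154 V) = 1.42×10⁻⁶ J.

1.42×10⁻⁶ J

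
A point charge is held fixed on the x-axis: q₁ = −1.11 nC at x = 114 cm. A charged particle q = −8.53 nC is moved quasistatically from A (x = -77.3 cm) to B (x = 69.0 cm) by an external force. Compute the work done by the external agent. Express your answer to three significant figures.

1.45×10⁻⁷ J

For quasistatic motion the external work equals the change in potential energy: W_ext = qΔV = q(V_B − V_A).
At A: distance to the source charge is 1.91 m; V_A = kq₁/r = -5.22 V.
At B: distance to the source charge is 0.450 m; V_B = kq₁/r = -22.2 V.
ΔV = V_B − V_A = -17.0 V.
W_ext = qΔV = (-8.53×10⁻⁹ C)(-17.0 V) = 1.45×10⁻⁷ J.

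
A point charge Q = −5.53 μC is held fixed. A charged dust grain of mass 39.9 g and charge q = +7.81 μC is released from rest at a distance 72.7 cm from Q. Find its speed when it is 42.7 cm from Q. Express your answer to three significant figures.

Only the electrostatic force acts, so mechanical energy is conserved: ½mv² = U₁ − U₂ = kQq(1/r₁ − 1/r₂).
U₁ − U₂ = (8.99×10⁹ N·m²/C²)(-5.53×10⁻⁶ C)(7.81×10⁻⁶ C)(1/0.727 − 1/0.427) = 0.375 J.
v = √(2·0.375/0.0399) = 4.34 m/s.

4.34 m/s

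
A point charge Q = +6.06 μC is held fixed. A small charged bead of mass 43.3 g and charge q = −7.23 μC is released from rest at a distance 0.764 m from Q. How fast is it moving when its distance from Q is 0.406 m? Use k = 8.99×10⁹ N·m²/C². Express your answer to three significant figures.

Only the electrostatic force acts, so mechanical energy is conserved: ½mv² = U₁ − U₂ = kQq(1/r₁ − 1/r₂).
U₁ − U₂ = (8.99×10⁹ N·m²/C²)(6.06×10⁻⁶ C)(-7.23×10⁻⁶ C)(1/0.764 − 1/0.406) = 0.455 J.
v = √(2·0.455/0.0433) = 4.58 m/s.

4.58 m/s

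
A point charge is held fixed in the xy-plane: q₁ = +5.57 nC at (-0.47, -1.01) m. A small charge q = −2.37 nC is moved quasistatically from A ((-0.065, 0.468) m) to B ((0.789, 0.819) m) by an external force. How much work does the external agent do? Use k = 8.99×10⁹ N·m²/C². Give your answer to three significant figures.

2.40×10⁻⁸ J

For quasistatic motion the external work equals the change in potential energy: W_ext = qΔV = q(V_B − V_A).
At A: distance to the source charge is 1.53 m; V_A = kq₁/r = 32.7 V.
At B: distance to the source charge is 2.22 m; V_B = kq₁/r = 22.6 V.
ΔV = V_B − V_A = -10.1 V.
W_ext = qΔV = (-2.37×10⁻⁹ C)(-10.1 V) = 2.40×10⁻⁸ J.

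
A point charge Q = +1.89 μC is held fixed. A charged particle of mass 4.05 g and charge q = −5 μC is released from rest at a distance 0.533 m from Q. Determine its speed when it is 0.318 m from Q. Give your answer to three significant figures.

Only the electrostatic force acts, so mechanical energy is conserved: ½mv² = U₁ − U₂ = kQq(1/r₁ − 1/r₂).
U₁ − U₂ = (8.99×10⁹ N·m²/C²)(1.89×10⁻⁶ C)(-5.00×10⁻⁶ C)(1/0.533 − 1/0.318) = 0.108 J.
v = √(2·0.108/4.05×10⁻³) = 7.30 m/s.

7.30 m/s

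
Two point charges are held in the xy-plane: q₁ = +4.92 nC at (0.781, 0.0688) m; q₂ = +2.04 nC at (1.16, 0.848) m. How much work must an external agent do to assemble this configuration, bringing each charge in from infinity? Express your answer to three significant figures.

The work to assemble the configuration equals its total potential energy, U = Σ kqᵢqⱼ/rᵢⱼ over all pairs.
Pair separations: r₁₂ = 0.866 m.
U = (1.04×10⁻⁷) = 1.04×10⁻⁷ J.

1.04×10⁻⁷ J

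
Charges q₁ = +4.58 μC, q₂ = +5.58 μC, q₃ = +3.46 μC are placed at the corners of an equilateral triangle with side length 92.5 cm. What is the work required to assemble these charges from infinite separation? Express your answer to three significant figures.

0.590 J

The work to assemble the configuration equals its total potential energy, U = Σ kqᵢqⱼ/rᵢⱼ over all pairs.
All three pair separations equal the side length, 0.925 m.
U = (0.248) + (0.154) + (0.188) = 0.590 J.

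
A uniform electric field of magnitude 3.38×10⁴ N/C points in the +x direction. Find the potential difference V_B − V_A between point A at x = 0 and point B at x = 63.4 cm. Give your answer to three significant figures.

-2.14×10⁴ V

In a uniform field, potential decreases in the direction of E: V_B − V_A = −E·Δx.
V_B − V_A = −(3.38×10⁴ V/m)(0.634 m) = -2.14×10⁴ V.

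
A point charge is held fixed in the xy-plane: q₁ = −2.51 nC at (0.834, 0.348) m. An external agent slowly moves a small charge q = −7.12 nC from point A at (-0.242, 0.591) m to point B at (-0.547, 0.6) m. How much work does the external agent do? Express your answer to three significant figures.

For quasistatic motion the external work equals the change in potential energy: W_ext = qΔV = q(V_B − V_A).
At A: distance to the source charge is 1.10 m; V_A = kq₁/r = -20.5 V.
At B: distance to the source charge is 1.40 m; V_B = kq₁/r = -16.1 V.
ΔV = V_B − V_A = 4.38 V.
W_ext = qΔV = (-7.12×10⁻⁹ C)(4.38 V) = -3.12×10⁻⁸ J.

-3.12×10⁻⁸ J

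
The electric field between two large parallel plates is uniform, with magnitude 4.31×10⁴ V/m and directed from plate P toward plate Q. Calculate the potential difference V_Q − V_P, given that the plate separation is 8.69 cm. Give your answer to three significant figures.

-3750 V

In a uniform field, potential decreases in the direction of E: ΔV = −E·d for a displacement d parallel to E.
Going from P to Q is a displacement of 8.69 cm along the field, so V_Q − V_P = −Ed = -3750 V.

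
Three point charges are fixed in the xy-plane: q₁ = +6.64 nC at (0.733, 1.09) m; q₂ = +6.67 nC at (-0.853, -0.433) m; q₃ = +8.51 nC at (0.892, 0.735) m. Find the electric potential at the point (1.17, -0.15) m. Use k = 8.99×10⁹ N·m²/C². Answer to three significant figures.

157 V

The total potential is the scalar sum of each charge's contribution, V = Σ kqᵢ/rᵢ.
Distances from the field point to each charge: r₁ = 1.31 m, r₂ = 2.04 m, r₃ = 0.928 m.
V = k[(6.64×10⁻⁹)/(1.31) + (6.67×10⁻⁹)/(2.04) + (8.51×10⁻⁹)/(0.928)] = 157 V.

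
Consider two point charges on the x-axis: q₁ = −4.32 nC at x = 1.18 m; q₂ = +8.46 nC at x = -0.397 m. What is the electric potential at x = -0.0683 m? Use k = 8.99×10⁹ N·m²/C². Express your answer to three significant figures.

The total potential is the scalar sum of each charge's contribution, V = Σ kqᵢ/rᵢ.
Distances from the field point to each charge: r₁ = 1.25 m, r₂ = 0.329 m.
V = k[(-4.32×10⁻⁹)/(1.25) + (8.46×10⁻⁹)/(0.329)] = 200 V.

200 V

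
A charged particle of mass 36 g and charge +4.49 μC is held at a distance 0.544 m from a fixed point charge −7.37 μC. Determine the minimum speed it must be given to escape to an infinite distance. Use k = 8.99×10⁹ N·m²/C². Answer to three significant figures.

To just escape, total mechanical energy must reach zero at infinity: ½mv²_min + U = 0, so ½mv²_min = −U = |kQq|/r.
|U| = |kQq|/r = (8.99×10⁹ N·m²/C²)(7.37×10⁻⁶)(4.49×10⁻⁶)/(0.544) = 0.547 J.
v_min = √(2|U|/m) = √(2·0.547/0.0360) = 5.51 m/s.

5.51 m/s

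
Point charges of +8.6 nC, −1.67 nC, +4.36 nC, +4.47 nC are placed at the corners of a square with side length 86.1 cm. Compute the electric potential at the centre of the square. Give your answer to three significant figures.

Electric potential is a scalar, so the contributions from each charge add algebraically: V = Σ kqᵢ/rᵢ.
The distance from each corner to the centre is a√2/2 = 0.609 m.
V = k[(8.60×10⁻⁹)/(0.609) + (-1.67×10⁻⁹)/(0.609) + (4.36×10⁻⁹)/(0.609) + (4.47×10⁻⁹)/(0.609)] = 233 V.

233 V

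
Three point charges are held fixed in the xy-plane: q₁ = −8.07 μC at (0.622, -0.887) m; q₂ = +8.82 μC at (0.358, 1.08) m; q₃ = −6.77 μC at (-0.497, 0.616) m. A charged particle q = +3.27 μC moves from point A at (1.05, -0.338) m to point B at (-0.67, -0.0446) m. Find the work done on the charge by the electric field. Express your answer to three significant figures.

-0.0109 J

The work done by the electric force is W_field = −ΔU = −q(V_B − V_A) = q(V_A − V_B).
At A: distances to the source charges are 0.696 m, 1.58 m, 1.82 m; V_A = Σ kqᵢ/rᵢ = -8.75×10⁴ V.
At B: distances to the source charges are 1.54 m, 1.52 m, 0.683 m; V_B = Σ kqᵢ/rᵢ = -8.41×10⁴ V.
ΔV = V_B − V_A = 3330 V.
W_field = −qΔV = −(3.27×10⁻⁶ C)(3330 V) = -0.0109 J.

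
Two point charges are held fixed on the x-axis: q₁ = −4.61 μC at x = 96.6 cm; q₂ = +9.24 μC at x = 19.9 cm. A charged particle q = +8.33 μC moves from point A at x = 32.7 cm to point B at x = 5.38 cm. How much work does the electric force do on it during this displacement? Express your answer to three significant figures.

0.479 J

The work done by the electric force is W_field = −ΔU = −q(V_B − V_A) = q(V_A − V_B).
At A: distances to the source charges are 0.639 m, 0.128 m; V_A = Σ kqᵢ/rᵢ = 5.84×10⁵ V.
At B: distances to the source charges are 0.912 m, 0.145 m; V_B = Σ kqᵢ/rᵢ = 5.27×10⁵ V.
ΔV = V_B − V_A = -5.75×10⁴ V.
W_field = −qΔV = −(8.33×10⁻⁶ C)(-5.75×10⁴ V) = 0.479 J.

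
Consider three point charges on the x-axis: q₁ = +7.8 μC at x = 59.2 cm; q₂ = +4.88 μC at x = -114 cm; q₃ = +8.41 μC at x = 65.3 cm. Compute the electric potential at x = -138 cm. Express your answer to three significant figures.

Electric potential is a scalar, so the contributions from each charge add algebraically: V = Σ kqᵢ/rᵢ.
Distances from the field point to each charge: r₁ = 1.97 m, r₂ = 0.240 m, r₃ = 2.03 m.
V = k[(7.80×10⁻⁶)/(1.97) + (4.88×10⁻⁶)/(0.240) + (8.41×10⁻⁶)/(2.03)] = 2.56×10⁵ V.

2.56×10⁵ V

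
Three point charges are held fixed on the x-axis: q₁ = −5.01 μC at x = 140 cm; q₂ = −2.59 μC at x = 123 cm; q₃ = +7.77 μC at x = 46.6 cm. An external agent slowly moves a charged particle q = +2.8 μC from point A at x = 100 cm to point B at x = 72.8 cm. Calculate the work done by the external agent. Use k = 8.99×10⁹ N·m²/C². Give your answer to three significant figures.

0.661 J

For quasistatic motion the external work equals the change in potential energy: W_ext = qΔV = q(V_B − V_A).
At A: distances to the source charges are 0.400 m, 0.230 m, 0.534 m; V_A = Σ kqᵢ/rᵢ = -8.30×10⁴ V.
At B: distances to the source charges are 0.672 m, 0.502 m, 0.262 m; V_B = Σ kqᵢ/rᵢ = 1.53×10⁵ V.
ΔV = V_B − V_A = 2.36×10⁵ V.
W_ext = qΔV = (2.80×10⁻⁶ C)(2.36×10⁵ V) = 0.661 J.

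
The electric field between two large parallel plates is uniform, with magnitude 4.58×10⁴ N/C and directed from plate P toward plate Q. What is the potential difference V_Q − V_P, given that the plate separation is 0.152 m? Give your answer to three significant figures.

-6960 V

In a uniform field, potential decreases in the direction of E: ΔV = −E·d for a displacement d parallel to E.
Going from P to Q is a displacement of 0.152 m along the field, so V_Q − V_P = −Ed = -6960 V.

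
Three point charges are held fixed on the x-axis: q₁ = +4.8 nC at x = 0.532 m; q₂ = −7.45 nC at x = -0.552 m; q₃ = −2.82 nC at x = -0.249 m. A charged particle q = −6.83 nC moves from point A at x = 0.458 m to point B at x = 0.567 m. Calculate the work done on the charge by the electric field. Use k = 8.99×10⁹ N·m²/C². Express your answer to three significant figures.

4.51×10⁻⁶ J

The work done by the electric force is W_field = −ΔU = −q(V_B − V_A) = q(V_A − V_B).
At A: distances to the source charges are 0.0740 m, 1.01 m, 0.707 m; V_A = Σ kqᵢ/rᵢ = 481 V.
At B: distances to the source charges are 0.0350 m, 1.12 m, 0.816 m; V_B = Σ kqᵢ/rᵢ = 1140 V.
ΔV = V_B − V_A = 661 V.
W_field = −qΔV = −(-6.83×10⁻⁹ C)(661 V) = 4.51×10⁻⁶ J.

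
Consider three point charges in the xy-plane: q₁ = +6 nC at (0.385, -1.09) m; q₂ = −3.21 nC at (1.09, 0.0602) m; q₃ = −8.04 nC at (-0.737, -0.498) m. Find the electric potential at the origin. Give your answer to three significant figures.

The total potential is the scalar sum of each charge's contribution, V = Σ kqᵢ/rᵢ.
Distances from the field point to each charge: r₁ = 1.16 m, r₂ = 1.09 m, r₃ = 0.889 m.
V = k[(6.00×10⁻⁹)/(1.16) + (-3.21×10⁻⁹)/(1.09) + (-8.04×10⁻⁹)/(0.889)] = -61.0 V.

-61.0 V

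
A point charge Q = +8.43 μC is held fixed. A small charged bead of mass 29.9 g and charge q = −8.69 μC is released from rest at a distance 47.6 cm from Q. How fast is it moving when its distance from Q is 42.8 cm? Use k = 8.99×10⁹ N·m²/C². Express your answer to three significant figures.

Only the electrostatic force acts, so mechanical energy is conserved: ½mv² = U₁ − U₂ = kQq(1/r₁ − 1/r₂).
U₁ − U₂ = (8.99×10⁹ N·m²/C²)(8.43×10⁻⁶ C)(-8.69×10⁻⁶ C)(1/0.476 − 1/0.428) = 0.155 J.
v = √(2·0.155/0.0299) = 3.22 m/s.

3.22 m/s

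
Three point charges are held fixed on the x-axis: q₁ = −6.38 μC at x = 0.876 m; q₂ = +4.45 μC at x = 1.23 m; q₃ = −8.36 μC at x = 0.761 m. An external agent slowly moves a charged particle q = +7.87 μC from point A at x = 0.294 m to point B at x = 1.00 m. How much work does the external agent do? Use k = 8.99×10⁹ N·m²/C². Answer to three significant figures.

For quasistatic motion the external work equals the change in potential energy: W_ext = qΔV = q(V_B − V_A).
At A: distances to the source charges are 0.582 m, 0.936 m, 0.467 m; V_A = Σ kqᵢ/rᵢ = -2.17×10⁵ V.
At B: distances to the source charges are 0.124 m, 0.230 m, 0.239 m; V_B = Σ kqᵢ/rᵢ = -6.03×10⁵ V.
ΔV = V_B − V_A = -3.86×10⁵ V.
W_ext = qΔV = (7.87×10⁻⁶ C)(-3.86×10⁵ V) = -3.04 J.

-3.04 J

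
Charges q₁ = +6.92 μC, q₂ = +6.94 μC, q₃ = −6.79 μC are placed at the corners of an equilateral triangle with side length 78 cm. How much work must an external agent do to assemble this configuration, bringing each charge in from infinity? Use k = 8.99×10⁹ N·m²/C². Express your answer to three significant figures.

The assembly work is the sum of pairwise potential energies, U = Σ_{i<j} kqᵢqⱼ/rᵢⱼ.
All three pair separations equal the side length, 0.780 m.
U = (0.554) + (-0.542) + (-0.543) = -0.531 J.

-0.531 J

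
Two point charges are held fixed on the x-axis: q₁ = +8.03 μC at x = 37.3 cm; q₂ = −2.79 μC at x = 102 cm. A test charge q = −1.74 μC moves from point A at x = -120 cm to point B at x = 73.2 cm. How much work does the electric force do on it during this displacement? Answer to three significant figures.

0.138 J

The work done by the electric force is W_field = −ΔU = −q(V_B − V_A) = q(V_A − V_B).
At A: distances to the source charges are 1.57 m, 2.22 m; V_A = Σ kqᵢ/rᵢ = 3.46×10⁴ V.
At B: distances to the source charges are 0.359 m, 0.288 m; V_B = Σ kqᵢ/rᵢ = 1.14×10⁵ V.
ΔV = V_B − V_A = 7.94×10⁴ V.
W_field = −qΔV = −(-1.74×10⁻⁶ C)(7.94×10⁴ V) = 0.138 J.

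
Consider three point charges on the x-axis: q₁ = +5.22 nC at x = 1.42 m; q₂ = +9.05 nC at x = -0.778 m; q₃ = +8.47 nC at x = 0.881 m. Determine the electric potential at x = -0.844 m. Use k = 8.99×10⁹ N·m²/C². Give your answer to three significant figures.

Electric potential is a scalar, so the contributions from each charge add algebraically: V = Σ kqᵢ/rᵢ.
Distances from the field point to each charge: r₁ = 2.26 m, r₂ = 0.0660 m, r₃ = 1.73 m.
V = k[(5.22×10⁻⁹)/(2.26) + (9.05×10⁻⁹)/(0.0660) + (8.47×10⁻⁹)/(1.73)] = 1300 V.

1300 V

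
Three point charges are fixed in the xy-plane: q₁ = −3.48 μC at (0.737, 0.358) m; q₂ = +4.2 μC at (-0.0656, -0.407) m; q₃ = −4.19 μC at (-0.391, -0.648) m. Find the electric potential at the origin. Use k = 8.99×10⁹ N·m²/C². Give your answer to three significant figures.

3640 V

Electric potential is a scalar, so the contributions from each charge add algebraically: V = Σ kqᵢ/rᵢ.
Distances from the field point to each charge: r₁ = 0.819 m, r₂ = 0.412 m, r₃ = 0.757 m.
V = k[(-3.48×10⁻⁶)/(0.819) + (4.20×10⁻⁶)/(0.412) + (-4.19×10⁻⁶)/(0.757)] = 3640 V.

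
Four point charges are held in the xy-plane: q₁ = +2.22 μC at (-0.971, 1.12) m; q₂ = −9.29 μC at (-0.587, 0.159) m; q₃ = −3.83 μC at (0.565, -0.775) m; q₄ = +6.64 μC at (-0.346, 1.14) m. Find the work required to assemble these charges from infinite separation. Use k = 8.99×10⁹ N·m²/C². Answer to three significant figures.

-0.440 J

The work to assemble the configuration equals its total potential energy, U = Σ kqᵢqⱼ/rᵢⱼ over all pairs.
Pair separations: r₁₂ = 1.03 m, r₁₃ = 2.44 m, r₁₄ = 0.625 m, r₂₃ = 1.48 m, r₂₄ = 1.01 m, r₃₄ = 2.12 m.
Summing all 6 pair terms gives U = -0.440 J.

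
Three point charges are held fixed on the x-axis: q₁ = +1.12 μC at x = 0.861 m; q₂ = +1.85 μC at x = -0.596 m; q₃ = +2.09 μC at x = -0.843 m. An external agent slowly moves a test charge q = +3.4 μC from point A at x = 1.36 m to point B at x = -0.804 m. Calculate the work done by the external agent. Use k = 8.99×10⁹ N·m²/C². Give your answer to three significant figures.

For quasistatic motion the external work equals the change in potential energy: W_ext = qΔV = q(V_B − V_A).
At A: distances to the source charges are 0.499 m, 1.96 m, 2.20 m; V_A = Σ kqᵢ/rᵢ = 3.72×10⁴ V.
At B: distances to the source charges are 1.67 m, 0.208 m, 0.0390 m; V_B = Σ kqᵢ/rᵢ = 5.68×10⁵ V.
ΔV = V_B − V_A = 5.31×10⁵ V.
W_ext = qΔV = (3.40×10⁻⁶ C)(5.31×10⁵ V) = 1.80 J.

1.80 J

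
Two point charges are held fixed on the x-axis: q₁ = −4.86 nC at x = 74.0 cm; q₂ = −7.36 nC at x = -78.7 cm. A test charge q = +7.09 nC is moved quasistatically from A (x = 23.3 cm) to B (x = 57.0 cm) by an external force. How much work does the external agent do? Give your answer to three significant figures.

For quasistatic motion the external work equals the change in potential energy: W_ext = qΔV = q(V_B − V_A).
At A: distances to the source charges are 0.507 m, 1.02 m; V_A = Σ kqᵢ/rᵢ = -151 V.
At B: distances to the source charges are 0.170 m, 1.36 m; V_B = Σ kqᵢ/rᵢ = -306 V.
ΔV = V_B − V_A = -155 V.
W_ext = qΔV = (7.09×10⁻⁹ C)(-155 V) = -1.10×10⁻⁶ J.

-1.10×10⁻⁶ J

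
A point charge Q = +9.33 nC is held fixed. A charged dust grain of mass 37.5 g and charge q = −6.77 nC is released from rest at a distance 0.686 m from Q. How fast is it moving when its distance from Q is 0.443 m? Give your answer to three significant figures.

Only the electrostatic force acts, so mechanical energy is conserved: ½mv² = U₁ − U₂ = kQq(1/r₁ − 1/r₂).
U₁ − U₂ = (8.99×10⁹ N·m²/C²)(9.33×10⁻⁹ C)(-6.77×10⁻⁹ C)(1/0.686 − 1/0.443) = 4.54×10⁻⁷ J.
v = √(2·4.54×10⁻⁷/0.0375) = 4.92×10⁻³ m/s.

4.92×10⁻³ m/s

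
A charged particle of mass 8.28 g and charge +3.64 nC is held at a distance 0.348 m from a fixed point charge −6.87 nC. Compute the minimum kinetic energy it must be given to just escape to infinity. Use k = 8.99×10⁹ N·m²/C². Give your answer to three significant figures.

6.46×10⁻⁷ J

To just escape, total mechanical energy must reach zero at infinity: ½mv²_min + U = 0, so ½mv²_min = −U = |kQq|/r.
|U| = |kQq|/r = (8.99×10⁹ N·m²/C²)(6.87×10⁻⁹)(3.64×10⁻⁹)/(0.348) = 6.46×10⁻⁷ J.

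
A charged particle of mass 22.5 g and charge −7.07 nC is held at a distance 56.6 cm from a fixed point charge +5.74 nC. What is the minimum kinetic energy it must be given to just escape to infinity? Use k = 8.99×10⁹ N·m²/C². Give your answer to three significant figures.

6.45×10⁻⁷ J

To just escape, total mechanical energy must reach zero at infinity: ½mv²_min + U = 0, so ½mv²_min = −U = |kQq|/r.
|U| = |kQq|/r = (8.99×10⁹ N·m²/C²)(5.74×10⁻⁹)(7.07×10⁻⁹)/(0.566) = 6.45×10⁻⁷ J.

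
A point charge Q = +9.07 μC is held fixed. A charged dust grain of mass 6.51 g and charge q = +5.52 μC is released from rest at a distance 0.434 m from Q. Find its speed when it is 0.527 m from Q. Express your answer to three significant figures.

7.50 m/s

Only the electrostatic force acts, so mechanical energy is conserved: ½mv² = U₁ − U₂ = kQq(1/r₁ − 1/r₂).
U₁ − U₂ = (8.99×10⁹ N·m²/C²)(9.07×10⁻⁶ C)(5.52×10⁻⁶ C)(1/0.434 − 1/0.527) = 0.183 J.
v = √(2·0.183/6.51×10⁻³) = 7.50 m/s.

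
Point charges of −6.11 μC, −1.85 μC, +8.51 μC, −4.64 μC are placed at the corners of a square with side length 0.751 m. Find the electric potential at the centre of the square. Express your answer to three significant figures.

-6.92×10⁴ V

Electric potential is a scalar, so the contributions from each charge add algebraically: V = Σ kqᵢ/rᵢ.
The distance from each corner to the centre is a√2/2 = 0.531 m.
V = k[(-6.11×10⁻⁶)/(0.531) + (-1.85×10⁻⁶)/(0.531) + (8.51×10⁻⁶)/(0.531) + (-4.64×10⁻⁶)/(0.531)] = -6.92×10⁴ V.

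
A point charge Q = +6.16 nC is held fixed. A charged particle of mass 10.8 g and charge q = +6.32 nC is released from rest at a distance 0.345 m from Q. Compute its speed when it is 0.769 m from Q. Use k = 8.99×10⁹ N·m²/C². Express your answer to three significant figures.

Only the electrostatic force acts, so mechanical energy is conserved: ½mv² = U₁ − U₂ = kQq(1/r₁ − 1/r₂).
U₁ − U₂ = (8.99×10⁹ N·m²/C²)(6.16×10⁻⁹ C)(6.32×10⁻⁹ C)(1/0.345 − 1/0.769) = 5.59×10⁻⁷ J.
v = √(2·5.59×10⁻⁷/0.0108) = 0.0102 m/s.

0.0102 m/s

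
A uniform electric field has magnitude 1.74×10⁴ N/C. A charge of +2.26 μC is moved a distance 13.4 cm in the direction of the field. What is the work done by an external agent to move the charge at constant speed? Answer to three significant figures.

The potential change for a displacement 13.4 cm in the direction of the field is ΔV = −Ed = -2330 V.
W_ext = qΔV = -5.27×10⁻³ J.

-5.27×10⁻³ J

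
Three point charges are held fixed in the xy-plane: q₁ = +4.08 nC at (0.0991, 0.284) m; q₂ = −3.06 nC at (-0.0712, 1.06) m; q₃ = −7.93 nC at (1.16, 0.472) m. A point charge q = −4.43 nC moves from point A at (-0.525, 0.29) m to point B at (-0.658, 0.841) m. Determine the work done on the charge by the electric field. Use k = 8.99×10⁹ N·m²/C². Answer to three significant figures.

-1.30×10⁻⁷ J

The work done by the electric force is W_field = −ΔU = −q(V_B − V_A) = q(V_A − V_B).
At A: distances to the source charges are 0.624 m, 0.894 m, 1.69 m; V_A = Σ kqᵢ/rᵢ = -14.1 V.
At B: distances to the source charges are 0.940 m, 0.626 m, 1.86 m; V_B = Σ kqᵢ/rᵢ = -43.3 V.
ΔV = V_B − V_A = -29.3 V.
W_field = −qΔV = −(-4.43×10⁻⁹ C)(-29.3 V) = -1.30×10⁻⁷ J.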